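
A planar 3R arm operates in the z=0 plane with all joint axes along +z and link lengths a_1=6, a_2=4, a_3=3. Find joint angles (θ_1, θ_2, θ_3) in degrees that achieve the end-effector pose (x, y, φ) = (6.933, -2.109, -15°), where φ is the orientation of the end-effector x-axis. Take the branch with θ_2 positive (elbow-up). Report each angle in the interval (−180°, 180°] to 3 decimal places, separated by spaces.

-60.001 135.000 -89.999

wrist centre = target − a_3·(cos φ, sin φ) = (4.0352, -1.3325)
cos θ_2 = (18.0587−6²−4²)/(2·6·4) = -0.7071; θ_2 = 135.0003° (elbow-up)
β = atan2(-1.3325,4.0352) = -18.2747°; ψ = atan2(2.8284,3.1716) = 41.7267°
θ_1 = β − ψ = -60.0014°
θ_3 = φ − θ_1 − θ_2 = -89.9989° (wrapped to (-180°,180°])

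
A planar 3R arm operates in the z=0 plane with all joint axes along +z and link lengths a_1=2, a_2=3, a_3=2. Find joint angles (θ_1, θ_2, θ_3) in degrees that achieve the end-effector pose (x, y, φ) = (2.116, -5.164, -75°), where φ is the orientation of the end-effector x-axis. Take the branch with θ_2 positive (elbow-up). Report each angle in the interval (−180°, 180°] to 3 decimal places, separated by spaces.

-119.992 89.993 -45.001

wrist centre = target − a_3·(cos φ, sin φ) = (1.5984, -3.2321)
cos θ_2 = (13.0015−2²−3²)/(2·2·3) = 0.0001; θ_2 = 89.9926° (elbow-up)
β = atan2(-3.2321,1.5984) = -63.6867°; ψ = atan2(3.0000,2.0004) = 56.3048°
θ_1 = β − ψ = -119.9915°
θ_3 = φ − θ_1 − θ_2 = -45.0011° (wrapped to (-180°,180°])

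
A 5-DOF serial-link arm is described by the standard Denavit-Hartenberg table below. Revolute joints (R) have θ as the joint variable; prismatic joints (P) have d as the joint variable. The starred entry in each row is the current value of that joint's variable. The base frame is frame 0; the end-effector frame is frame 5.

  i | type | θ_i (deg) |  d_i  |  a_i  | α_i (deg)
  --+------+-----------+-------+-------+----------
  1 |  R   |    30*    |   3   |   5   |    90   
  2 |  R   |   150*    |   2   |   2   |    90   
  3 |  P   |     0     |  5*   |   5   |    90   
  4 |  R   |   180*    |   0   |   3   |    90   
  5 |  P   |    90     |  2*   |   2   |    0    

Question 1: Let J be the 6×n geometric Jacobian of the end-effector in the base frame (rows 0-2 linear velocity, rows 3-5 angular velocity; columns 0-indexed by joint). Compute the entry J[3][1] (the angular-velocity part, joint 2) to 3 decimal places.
0.500

axis z_1 = (0.5000,-0.8660,0.0000); lever o_n−o_1 = (0.0311,0.0179,8.0622)
cross product → J_v[:, 1] = (-6.9821,-4.0311,0.0359)
J_ω[:, 1] = z_1
entry J[3][1] = 0.5000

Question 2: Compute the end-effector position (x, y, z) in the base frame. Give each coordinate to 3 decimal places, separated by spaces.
after link 1: o_1 = (4.3301, 2.5000, 3.0000)
after link 2: o_2 = (3.8301, -0.0981, 4.0000)
after link 3: o_3 = (2.2452, -1.0131, 10.8301)
after link 4: o_4 = (4.4952, 0.2859, 9.3301)
after link 5: o_5 = (4.3612, 2.5179, 11.0622)

4.361 2.518 11.062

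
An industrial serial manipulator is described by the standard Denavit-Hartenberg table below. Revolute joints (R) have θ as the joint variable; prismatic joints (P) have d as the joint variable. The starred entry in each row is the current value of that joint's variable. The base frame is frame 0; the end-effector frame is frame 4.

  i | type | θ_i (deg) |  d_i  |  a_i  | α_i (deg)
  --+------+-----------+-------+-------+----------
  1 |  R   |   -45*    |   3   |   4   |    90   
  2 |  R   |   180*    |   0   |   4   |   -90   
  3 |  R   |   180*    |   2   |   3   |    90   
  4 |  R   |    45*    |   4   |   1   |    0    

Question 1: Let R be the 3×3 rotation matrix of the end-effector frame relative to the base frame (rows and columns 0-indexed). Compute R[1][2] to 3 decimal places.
0.707

End-effector z-axis (col 2 of R) = (0.7071,0.7071,-0.0000)
R[1][2] = 0.7071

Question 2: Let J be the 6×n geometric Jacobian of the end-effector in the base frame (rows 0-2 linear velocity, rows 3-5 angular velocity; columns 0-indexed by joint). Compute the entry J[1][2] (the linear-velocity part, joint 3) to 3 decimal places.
axis z_2 = (-0.0000,-0.0000,-1.0000); lever o_n−o_2 = (5.4497,0.2071,-2.7071)
cross product → J_v[:, 2] = (0.2071,-5.4497,-0.0000)
J_ω[:, 2] = z_2
entry J[1][2] = -5.4497

-5.450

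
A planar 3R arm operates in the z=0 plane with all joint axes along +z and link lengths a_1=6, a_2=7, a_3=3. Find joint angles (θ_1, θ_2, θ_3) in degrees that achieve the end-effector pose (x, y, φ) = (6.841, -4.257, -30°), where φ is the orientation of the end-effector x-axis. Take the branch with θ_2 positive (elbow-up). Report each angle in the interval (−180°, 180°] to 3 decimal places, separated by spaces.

-111.035 135.000 -53.964

wrist centre = target − a_3·(cos φ, sin φ) = (4.2429, -2.7570)
cos θ_2 = (25.6035−6²−7²)/(2·6·7) = -0.7071; θ_2 = 134.9996° (elbow-up)
β = atan2(-2.7570,4.2429) = -33.0153°; ψ = atan2(4.9498,1.0503) = 78.0202°
θ_1 = β − ψ = -111.0355°
θ_3 = φ − θ_1 − θ_2 = -53.9641° (wrapped to (-180°,180°])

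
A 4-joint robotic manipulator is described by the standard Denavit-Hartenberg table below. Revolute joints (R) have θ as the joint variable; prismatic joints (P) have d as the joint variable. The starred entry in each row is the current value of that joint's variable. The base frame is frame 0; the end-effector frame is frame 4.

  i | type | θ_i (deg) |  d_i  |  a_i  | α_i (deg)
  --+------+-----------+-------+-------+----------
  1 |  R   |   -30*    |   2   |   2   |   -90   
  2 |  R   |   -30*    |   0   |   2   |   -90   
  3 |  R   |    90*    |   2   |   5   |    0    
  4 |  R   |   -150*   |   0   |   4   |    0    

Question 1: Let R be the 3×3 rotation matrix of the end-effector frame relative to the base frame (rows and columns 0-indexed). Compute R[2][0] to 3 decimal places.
End-effector x-axis (col 0 of R) = (0.8080,0.5335,0.2500)
R[2][0] = 0.2500

0.250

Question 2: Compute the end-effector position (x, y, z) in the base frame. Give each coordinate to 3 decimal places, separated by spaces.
after link 1: o_1 = (1.7321, -1.0000, 2.0000)
after link 2: o_2 = (3.2321, -1.8660, 3.0000)
after link 3: o_3 = (1.5981, -6.6962, 1.2679)
after link 4: o_4 = (4.8301, -4.5622, 2.2679)

4.830 -4.562 2.268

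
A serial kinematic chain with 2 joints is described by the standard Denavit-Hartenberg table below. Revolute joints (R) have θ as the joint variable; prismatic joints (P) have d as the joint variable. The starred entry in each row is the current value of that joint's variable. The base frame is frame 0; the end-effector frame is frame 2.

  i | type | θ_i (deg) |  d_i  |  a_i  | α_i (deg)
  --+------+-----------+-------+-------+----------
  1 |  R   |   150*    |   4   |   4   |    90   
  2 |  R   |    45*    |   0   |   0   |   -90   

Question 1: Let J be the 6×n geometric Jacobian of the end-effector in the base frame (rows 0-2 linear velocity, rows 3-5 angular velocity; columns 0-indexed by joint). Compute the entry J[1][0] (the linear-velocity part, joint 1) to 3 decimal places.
-3.464

axis z_0 = ẑ; lever o_n−o_0 = (-3.4641,2.0000,4.0000)
cross product → J_v[:, 0] = (-2.0000,-3.4641,0.0000)
J_ω[:, 0] = z_0
entry J[1][0] = -3.4641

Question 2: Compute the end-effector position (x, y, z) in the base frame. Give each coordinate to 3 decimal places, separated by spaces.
after link 1: o_1 = (-3.4641, 2.0000, 4.0000)
after link 2: o_2 = (-3.4641, 2.0000, 4.0000)

-3.464 2.000 4.000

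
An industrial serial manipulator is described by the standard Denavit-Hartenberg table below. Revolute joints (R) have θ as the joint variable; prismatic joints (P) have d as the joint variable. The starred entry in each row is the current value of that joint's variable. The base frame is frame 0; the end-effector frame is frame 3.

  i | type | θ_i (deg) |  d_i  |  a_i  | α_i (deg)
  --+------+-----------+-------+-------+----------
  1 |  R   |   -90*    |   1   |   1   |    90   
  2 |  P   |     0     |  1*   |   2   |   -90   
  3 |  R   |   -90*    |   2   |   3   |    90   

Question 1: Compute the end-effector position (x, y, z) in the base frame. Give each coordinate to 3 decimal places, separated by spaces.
-4.000 -3.000 3.000

after link 1: o_1 = (0.0000, -1.0000, 1.0000)
after link 2: o_2 = (-1.0000, -3.0000, 1.0000)
after link 3: o_3 = (-4.0000, -3.0000, 3.0000)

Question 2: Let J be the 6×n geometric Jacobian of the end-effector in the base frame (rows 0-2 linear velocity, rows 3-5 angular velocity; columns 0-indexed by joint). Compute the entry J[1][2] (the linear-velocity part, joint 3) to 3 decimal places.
axis z_2 = (0.0000,0.0000,1.0000); lever o_n−o_2 = (-3.0000,-0.0000,2.0000)
cross product → J_v[:, 2] = (0.0000,-3.0000,0.0000)
J_ω[:, 2] = z_2
entry J[1][2] = -3.0000

-3.000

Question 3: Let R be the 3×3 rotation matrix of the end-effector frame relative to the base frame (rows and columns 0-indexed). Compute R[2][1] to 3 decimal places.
End-effector y-axis (col 1 of R) = (0.0000,-0.0000,1.0000)
R[2][1] = 1.0000

1.000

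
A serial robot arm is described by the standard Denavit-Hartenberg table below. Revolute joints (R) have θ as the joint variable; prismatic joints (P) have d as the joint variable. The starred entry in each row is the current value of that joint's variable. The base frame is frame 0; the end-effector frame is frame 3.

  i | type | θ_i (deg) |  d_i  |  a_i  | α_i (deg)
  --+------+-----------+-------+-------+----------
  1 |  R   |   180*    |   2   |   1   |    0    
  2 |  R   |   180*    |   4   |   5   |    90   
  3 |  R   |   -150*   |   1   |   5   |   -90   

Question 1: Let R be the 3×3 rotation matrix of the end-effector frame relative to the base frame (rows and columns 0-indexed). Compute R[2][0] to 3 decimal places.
-0.500

End-effector x-axis (col 0 of R) = (-0.8660,0.0000,-0.5000)
R[2][0] = -0.5000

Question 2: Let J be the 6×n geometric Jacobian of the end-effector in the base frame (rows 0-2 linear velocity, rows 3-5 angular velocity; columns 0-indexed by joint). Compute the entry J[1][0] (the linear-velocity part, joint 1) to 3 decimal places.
axis z_0 = ẑ; lever o_n−o_0 = (-0.3301,-1.0000,3.5000)
cross product → J_v[:, 0] = (1.0000,-0.3301,0.0000)
J_ω[:, 0] = z_0
entry J[1][0] = -0.3301

-0.330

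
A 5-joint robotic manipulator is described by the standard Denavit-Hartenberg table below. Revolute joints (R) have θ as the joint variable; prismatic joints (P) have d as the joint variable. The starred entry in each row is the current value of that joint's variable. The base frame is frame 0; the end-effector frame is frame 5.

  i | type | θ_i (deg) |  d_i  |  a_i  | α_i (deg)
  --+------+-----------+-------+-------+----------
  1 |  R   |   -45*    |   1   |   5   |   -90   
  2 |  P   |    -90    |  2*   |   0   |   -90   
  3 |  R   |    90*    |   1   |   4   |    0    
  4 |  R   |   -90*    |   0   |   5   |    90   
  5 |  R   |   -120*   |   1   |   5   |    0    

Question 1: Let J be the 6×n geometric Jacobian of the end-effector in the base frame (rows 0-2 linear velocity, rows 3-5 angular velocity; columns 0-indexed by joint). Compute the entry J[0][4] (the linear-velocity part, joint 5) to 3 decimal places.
-1.768

axis z_4 = (0.7071,0.7071,0.0000); lever o_n−o_4 = (-2.3548,3.7690,-2.5000)
cross product → J_v[:, 4] = (-1.7678,1.7678,4.3301)
J_ω[:, 4] = z_4
entry J[0][4] = -1.7678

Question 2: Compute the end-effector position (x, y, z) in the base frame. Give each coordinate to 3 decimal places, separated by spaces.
after link 1: o_1 = (3.5355, -3.5355, 1.0000)
after link 2: o_2 = (4.9497, -2.1213, 1.0000)
after link 3: o_3 = (2.8284, -5.6569, 1.0000)
after link 4: o_4 = (2.8284, -5.6569, 6.0000)
after link 5: o_5 = (0.4737, -1.8879, 3.5000)

0.474 -1.888 3.500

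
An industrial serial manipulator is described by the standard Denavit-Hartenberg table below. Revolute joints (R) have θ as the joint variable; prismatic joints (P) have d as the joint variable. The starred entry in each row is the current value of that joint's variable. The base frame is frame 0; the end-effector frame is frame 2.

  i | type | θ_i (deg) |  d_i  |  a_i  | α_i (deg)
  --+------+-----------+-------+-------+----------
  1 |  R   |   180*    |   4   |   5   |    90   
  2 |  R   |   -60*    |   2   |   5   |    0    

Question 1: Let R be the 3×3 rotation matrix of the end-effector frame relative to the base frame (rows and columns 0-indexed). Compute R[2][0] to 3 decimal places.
-0.866

End-effector x-axis (col 0 of R) = (-0.5000,0.0000,-0.8660)
R[2][0] = -0.8660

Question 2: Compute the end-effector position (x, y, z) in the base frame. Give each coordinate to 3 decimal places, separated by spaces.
after link 1: o_1 = (-5.0000, 0.0000, 4.0000)
after link 2: o_2 = (-7.5000, 2.0000, -0.3301)

-7.500 2.000 -0.330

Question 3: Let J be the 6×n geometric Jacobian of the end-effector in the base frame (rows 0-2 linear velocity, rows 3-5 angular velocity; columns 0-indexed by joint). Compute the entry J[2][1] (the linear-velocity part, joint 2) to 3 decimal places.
2.500

axis z_1 = (0.0000,1.0000,0.0000); lever o_n−o_1 = (-2.5000,2.0000,-4.3301)
cross product → J_v[:, 1] = (-4.3301,0.0000,2.5000)
J_ω[:, 1] = z_1
entry J[2][1] = 2.5000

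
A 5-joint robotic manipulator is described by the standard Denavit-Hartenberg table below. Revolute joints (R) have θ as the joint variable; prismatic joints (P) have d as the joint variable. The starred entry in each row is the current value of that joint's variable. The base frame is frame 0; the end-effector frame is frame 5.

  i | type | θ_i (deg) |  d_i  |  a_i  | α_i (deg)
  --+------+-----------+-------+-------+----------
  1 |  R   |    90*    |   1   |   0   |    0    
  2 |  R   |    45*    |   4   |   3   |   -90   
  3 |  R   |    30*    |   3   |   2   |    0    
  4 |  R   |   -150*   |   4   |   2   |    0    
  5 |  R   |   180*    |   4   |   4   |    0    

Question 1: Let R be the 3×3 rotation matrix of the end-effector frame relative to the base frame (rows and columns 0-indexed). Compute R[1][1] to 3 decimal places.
End-effector y-axis (col 1 of R) = (0.6124,-0.6124,-0.5000)
R[1][1] = -0.6124

-0.612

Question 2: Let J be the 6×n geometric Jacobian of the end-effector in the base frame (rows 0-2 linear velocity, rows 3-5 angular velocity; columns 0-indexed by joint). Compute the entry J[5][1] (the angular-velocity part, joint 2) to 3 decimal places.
axis z_1 = (0.0000,0.0000,1.0000); lever o_n−o_1 = (-11.8313,-3.7250,1.2679)
cross product → J_v[:, 1] = (3.7250,-11.8313,0.0000)
J_ω[:, 1] = z_1
entry J[5][1] = 1.0000

1.000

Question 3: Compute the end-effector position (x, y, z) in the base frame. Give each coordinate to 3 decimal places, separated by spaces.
-11.831 -3.725 2.268

after link 1: o_1 = (0.0000, 0.0000, 1.0000)
after link 2: o_2 = (-2.1213, 2.1213, 5.0000)
after link 3: o_3 = (-5.4674, 1.2247, 4.0000)
after link 4: o_4 = (-7.5887, -2.3108, 5.7321)
after link 5: o_5 = (-11.8313, -3.7250, 2.2679)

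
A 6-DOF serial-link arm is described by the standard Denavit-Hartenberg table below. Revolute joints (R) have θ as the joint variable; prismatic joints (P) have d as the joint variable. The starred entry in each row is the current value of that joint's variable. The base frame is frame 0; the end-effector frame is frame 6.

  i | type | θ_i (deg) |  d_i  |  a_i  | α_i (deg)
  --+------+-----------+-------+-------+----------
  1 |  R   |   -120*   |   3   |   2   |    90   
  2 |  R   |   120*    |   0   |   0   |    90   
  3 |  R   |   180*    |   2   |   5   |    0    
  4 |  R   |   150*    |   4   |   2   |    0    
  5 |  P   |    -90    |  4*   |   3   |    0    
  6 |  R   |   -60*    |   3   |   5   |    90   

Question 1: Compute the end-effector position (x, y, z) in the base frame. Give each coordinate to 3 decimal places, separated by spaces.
-5.955 -17.511 1.041

after link 1: o_1 = (-1.0000, -1.7321, 3.0000)
after link 2: o_2 = (-1.0000, -1.7321, 3.0000)
after link 3: o_3 = (-3.1160, -5.3971, -0.3301)
after link 4: o_4 = (-3.5490, -8.1471, 3.1699)
after link 5: o_5 = (-3.4061, -13.0957, 3.8708)
after link 6: o_6 = (-5.9551, -17.5107, 1.0407)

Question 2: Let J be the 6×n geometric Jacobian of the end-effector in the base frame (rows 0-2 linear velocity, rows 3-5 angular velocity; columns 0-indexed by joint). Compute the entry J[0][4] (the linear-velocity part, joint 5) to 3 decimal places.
prismatic axis z_4 = (-0.4330,-0.7500,0.5000)
J_v[:, 4] = z_4; J_ω[:, 4] = (0,0,0)
entry J[0][4] = -0.4330

-0.433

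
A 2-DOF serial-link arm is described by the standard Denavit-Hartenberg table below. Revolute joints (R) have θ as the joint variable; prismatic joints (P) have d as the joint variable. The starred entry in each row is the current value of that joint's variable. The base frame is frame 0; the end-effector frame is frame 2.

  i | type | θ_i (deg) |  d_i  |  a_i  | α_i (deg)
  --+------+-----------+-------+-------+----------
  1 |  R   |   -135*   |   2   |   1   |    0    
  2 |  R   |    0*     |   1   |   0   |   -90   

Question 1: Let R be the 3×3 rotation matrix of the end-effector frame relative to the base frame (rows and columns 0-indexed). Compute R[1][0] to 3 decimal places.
End-effector x-axis (col 0 of R) = (-0.7071,-0.7071,0.0000)
R[1][0] = -0.7071

-0.707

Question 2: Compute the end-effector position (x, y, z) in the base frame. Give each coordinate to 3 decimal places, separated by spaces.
-0.707 -0.707 3.000

after link 1: o_1 = (-0.7071, -0.7071, 2.0000)
after link 2: o_2 = (-0.7071, -0.7071, 3.0000)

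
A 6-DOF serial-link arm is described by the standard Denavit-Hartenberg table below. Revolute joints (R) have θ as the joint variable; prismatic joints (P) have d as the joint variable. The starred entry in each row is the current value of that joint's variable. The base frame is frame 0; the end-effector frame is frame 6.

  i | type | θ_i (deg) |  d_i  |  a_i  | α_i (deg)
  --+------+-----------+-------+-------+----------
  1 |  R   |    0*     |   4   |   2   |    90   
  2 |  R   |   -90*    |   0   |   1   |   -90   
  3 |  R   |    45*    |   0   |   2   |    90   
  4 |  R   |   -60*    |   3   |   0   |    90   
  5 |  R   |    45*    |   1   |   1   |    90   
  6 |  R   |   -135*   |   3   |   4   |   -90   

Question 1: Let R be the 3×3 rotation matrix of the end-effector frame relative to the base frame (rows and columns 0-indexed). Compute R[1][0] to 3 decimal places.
End-effector x-axis (col 0 of R) = (0.7866,0.6098,0.0973)
R[1][0] = 0.6098

0.610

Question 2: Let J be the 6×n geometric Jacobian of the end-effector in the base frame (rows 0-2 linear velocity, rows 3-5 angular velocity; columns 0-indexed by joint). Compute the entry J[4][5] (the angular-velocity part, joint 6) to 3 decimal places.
axis z_5 = (-0.6124,0.7500,0.2500); lever o_n−o_5 = (1.3091,4.6892,1.1393)
cross product → J_v[:, 5] = (-0.3178,1.0249,-3.8534)
J_ω[:, 5] = z_5
entry J[4][5] = 0.7500

0.750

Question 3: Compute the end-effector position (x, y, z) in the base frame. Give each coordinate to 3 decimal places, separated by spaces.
after link 1: o_1 = (2.0000, 0.0000, 4.0000)
after link 2: o_2 = (2.0000, -0.0000, 3.0000)
after link 3: o_3 = (2.0000, 1.4142, 1.5858)
after link 4: o_4 = (2.0000, -0.7071, -0.5355)
after link 5: o_5 = (0.8876, -1.5695, -0.6732)
after link 6: o_6 = (2.1968, 3.1197, 0.4661)

2.197 3.120 0.466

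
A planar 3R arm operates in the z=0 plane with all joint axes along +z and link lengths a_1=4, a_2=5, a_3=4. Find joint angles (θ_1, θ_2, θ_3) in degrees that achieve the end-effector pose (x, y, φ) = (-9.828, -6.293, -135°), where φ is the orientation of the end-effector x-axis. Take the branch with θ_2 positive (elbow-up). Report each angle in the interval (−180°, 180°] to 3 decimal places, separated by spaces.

172.661 60.004 -7.665

wrist centre = target − a_3·(cos φ, sin φ) = (-6.9996, -3.4646)
cos θ_2 = (60.9973−4²−5²)/(2·4·5) = 0.4999; θ_2 = 60.0045° (elbow-up)
β = atan2(-3.4646,-6.9996) = -153.6660°; ψ = atan2(4.3303,6.4997) = 33.6731°
θ_1 = β − ψ = -187.3391°
θ_3 = φ − θ_1 − θ_2 = -7.6654° (wrapped to (-180°,180°])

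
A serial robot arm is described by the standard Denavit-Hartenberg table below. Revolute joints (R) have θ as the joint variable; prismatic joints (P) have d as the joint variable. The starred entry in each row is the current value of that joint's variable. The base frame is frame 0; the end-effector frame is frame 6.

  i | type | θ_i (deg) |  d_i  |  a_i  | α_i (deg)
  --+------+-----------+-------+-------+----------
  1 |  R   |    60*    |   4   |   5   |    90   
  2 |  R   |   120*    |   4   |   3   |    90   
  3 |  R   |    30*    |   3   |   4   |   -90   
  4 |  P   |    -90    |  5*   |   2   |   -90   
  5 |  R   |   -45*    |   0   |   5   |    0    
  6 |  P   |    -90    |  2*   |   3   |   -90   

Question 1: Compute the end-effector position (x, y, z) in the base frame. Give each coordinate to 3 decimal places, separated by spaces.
after link 1: o_1 = (2.5000, 4.3301, 4.0000)
after link 2: o_2 = (5.2141, 1.0311, 6.5981)
after link 3: o_3 = (7.3792, 0.7811, 11.0981)
after link 4: o_4 = (12.6202, 1.1986, 9.9330)
after link 5: o_5 = (17.2447, 3.0847, 10.1698)
after link 6: o_6 = (18.6153, -0.2155, 9.6906)

18.615 -0.216 9.691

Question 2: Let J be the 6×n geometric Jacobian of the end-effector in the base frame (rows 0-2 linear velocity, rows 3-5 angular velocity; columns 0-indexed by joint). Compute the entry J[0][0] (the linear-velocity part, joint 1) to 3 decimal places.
0.216

axis z_0 = ẑ; lever o_n−o_0 = (18.6153,-0.2155,9.6906)
cross product → J_v[:, 0] = (0.2155,18.6153,-0.0000)
J_ω[:, 0] = z_0
entry J[0][0] = 0.2155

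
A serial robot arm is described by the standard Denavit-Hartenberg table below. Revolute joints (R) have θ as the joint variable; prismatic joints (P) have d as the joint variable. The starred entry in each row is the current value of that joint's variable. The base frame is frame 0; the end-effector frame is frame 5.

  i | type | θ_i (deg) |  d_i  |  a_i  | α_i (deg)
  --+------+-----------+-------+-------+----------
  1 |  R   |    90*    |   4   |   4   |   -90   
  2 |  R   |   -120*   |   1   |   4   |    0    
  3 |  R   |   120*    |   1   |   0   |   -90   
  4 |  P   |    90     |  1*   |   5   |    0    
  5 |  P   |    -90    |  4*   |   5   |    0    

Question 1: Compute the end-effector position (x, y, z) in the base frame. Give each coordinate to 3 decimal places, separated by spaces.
after link 1: o_1 = (0.0000, 4.0000, 4.0000)
after link 2: o_2 = (-1.0000, 2.0000, 7.4641)
after link 3: o_3 = (-2.0000, 2.0000, 7.4641)
after link 4: o_4 = (3.0000, 2.0000, 6.4641)
after link 5: o_5 = (3.0000, 7.0000, 2.4641)

3.000 7.000 2.464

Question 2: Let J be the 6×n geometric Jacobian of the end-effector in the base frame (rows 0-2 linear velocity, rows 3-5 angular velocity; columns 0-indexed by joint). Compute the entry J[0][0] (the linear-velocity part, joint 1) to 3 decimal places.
axis z_0 = ẑ; lever o_n−o_0 = (3.0000,7.0000,2.4641)
cross product → J_v[:, 0] = (-7.0000,3.0000,0.0000)
J_ω[:, 0] = z_0
entry J[0][0] = -7.0000

-7.000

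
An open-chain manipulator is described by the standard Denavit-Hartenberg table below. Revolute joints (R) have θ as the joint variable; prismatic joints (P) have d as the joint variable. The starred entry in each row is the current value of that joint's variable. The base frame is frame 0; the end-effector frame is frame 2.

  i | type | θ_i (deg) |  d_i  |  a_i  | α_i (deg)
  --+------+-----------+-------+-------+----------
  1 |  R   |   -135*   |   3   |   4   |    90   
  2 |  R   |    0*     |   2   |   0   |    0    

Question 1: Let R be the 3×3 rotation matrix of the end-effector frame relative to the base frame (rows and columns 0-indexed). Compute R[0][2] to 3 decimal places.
-0.707

End-effector z-axis (col 2 of R) = (-0.7071,0.7071,0.0000)
R[0][2] = -0.7071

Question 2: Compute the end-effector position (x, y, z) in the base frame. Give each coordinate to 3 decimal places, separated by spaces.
after link 1: o_1 = (-2.8284, -2.8284, 3.0000)
after link 2: o_2 = (-4.2426, -1.4142, 3.0000)

-4.243 -1.414 3.000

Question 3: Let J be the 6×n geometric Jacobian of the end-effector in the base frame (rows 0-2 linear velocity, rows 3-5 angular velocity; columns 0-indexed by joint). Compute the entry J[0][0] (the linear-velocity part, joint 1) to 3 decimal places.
axis z_0 = ẑ; lever o_n−o_0 = (-4.2426,-1.4142,3.0000)
cross product → J_v[:, 0] = (1.4142,-4.2426,0.0000)
J_ω[:, 0] = z_0
entry J[0][0] = 1.4142

1.414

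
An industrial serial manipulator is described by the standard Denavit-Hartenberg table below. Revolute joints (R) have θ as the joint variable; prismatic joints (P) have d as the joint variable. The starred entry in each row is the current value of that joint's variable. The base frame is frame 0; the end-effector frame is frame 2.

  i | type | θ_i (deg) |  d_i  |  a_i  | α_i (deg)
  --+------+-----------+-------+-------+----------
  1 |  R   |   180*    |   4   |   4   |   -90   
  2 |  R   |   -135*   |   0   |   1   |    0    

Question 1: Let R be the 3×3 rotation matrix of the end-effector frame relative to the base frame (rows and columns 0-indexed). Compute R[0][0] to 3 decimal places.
End-effector x-axis (col 0 of R) = (0.7071,-0.0000,0.7071)
R[0][0] = 0.7071

0.707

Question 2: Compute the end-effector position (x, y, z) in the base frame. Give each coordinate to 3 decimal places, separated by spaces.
-3.293 0.000 4.707

after link 1: o_1 = (-4.0000, 0.0000, 4.0000)
after link 2: o_2 = (-3.2929, 0.0000, 4.7071)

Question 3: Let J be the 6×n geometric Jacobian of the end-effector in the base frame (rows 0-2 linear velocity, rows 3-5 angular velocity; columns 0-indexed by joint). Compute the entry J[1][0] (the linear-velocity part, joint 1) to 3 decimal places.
-3.293

axis z_0 = ẑ; lever o_n−o_0 = (-3.2929,0.0000,4.7071)
cross product → J_v[:, 0] = (-0.0000,-3.2929,0.0000)
J_ω[:, 0] = z_0
entry J[1][0] = -3.2929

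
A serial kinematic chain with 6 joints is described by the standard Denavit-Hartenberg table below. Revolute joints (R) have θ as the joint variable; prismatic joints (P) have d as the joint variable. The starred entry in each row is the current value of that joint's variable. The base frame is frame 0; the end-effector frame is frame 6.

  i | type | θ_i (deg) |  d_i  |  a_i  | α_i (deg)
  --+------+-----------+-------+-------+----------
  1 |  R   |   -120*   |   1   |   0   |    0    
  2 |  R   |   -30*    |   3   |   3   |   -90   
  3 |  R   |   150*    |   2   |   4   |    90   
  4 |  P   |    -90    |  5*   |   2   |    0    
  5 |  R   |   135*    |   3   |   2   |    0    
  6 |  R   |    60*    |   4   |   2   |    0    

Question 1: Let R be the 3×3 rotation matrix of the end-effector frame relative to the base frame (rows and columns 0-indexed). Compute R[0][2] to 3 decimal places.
-0.433

End-effector z-axis (col 2 of R) = (-0.4330,-0.2500,-0.8660)
R[0][2] = -0.4330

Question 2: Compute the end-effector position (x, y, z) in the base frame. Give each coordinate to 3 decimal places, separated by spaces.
after link 1: o_1 = (0.0000, 0.0000, 1.0000)
after link 2: o_2 = (-2.5981, -1.5000, 4.0000)
after link 3: o_3 = (1.4019, -1.5000, 2.0000)
after link 4: o_4 = (-1.7631, -1.0179, -2.3301)
after link 5: o_5 = (-1.2944, -2.3803, -5.6353)
after link 6: o_6 = (-2.4488, -5.2775, -8.8406)

-2.449 -5.277 -8.841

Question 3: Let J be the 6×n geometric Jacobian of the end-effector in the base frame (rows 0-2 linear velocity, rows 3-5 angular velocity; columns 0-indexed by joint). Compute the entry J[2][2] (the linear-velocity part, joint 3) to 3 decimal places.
-1.759

axis z_2 = (0.5000,-0.8660,0.0000); lever o_n−o_2 = (0.1493,-3.7775,-12.8406)
cross product → J_v[:, 2] = (11.1203,6.4203,-1.7594)
J_ω[:, 2] = z_2
entry J[2][2] = -1.7594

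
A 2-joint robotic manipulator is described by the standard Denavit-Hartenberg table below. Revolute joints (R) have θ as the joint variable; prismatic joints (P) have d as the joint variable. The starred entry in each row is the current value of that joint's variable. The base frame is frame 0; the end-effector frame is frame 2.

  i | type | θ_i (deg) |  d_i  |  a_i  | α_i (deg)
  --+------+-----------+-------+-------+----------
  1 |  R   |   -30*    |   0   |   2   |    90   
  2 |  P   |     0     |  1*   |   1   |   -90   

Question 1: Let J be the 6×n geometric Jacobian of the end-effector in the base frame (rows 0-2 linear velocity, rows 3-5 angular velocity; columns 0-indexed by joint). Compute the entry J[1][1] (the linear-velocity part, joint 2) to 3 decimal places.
prismatic axis z_1 = (-0.5000,-0.8660,0.0000)
J_v[:, 1] = z_1; J_ω[:, 1] = (0,0,0)
entry J[1][1] = -0.8660

-0.866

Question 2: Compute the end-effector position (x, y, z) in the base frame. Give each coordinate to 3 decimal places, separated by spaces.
2.098 -2.366 0.000

after link 1: o_1 = (1.7321, -1.0000, 0.0000)
after link 2: o_2 = (2.0981, -2.3660, 0.0000)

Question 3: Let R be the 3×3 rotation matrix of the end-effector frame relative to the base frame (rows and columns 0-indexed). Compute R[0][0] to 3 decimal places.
End-effector x-axis (col 0 of R) = (0.8660,-0.5000,0.0000)
R[0][0] = 0.8660

0.866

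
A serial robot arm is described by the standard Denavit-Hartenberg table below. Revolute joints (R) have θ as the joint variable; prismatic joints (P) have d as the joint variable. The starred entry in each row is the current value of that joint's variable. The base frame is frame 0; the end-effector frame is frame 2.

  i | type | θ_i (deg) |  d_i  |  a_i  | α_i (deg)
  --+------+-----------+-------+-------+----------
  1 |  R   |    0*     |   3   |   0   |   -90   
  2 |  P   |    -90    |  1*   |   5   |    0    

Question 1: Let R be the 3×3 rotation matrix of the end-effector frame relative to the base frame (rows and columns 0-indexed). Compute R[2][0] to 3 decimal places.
1.000

End-effector x-axis (col 0 of R) = (0.0000,-0.0000,1.0000)
R[2][0] = 1.0000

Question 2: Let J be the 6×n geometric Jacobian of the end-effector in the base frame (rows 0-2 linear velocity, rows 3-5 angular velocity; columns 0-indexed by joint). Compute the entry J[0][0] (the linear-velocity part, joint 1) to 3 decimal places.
axis z_0 = ẑ; lever o_n−o_0 = (0.0000,1.0000,8.0000)
cross product → J_v[:, 0] = (-1.0000,0.0000,0.0000)
J_ω[:, 0] = z_0
entry J[0][0] = -1.0000

-1.000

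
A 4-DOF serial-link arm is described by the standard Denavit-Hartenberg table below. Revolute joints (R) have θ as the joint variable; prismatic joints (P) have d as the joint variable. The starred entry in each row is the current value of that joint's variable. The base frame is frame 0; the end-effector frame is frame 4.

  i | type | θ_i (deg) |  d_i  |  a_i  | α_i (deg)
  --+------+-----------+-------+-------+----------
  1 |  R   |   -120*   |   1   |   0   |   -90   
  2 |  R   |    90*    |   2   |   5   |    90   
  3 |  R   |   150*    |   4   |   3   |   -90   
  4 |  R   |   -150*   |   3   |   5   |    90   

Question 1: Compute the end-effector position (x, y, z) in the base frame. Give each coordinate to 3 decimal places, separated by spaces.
after link 1: o_1 = (0.0000, 0.0000, 1.0000)
after link 2: o_2 = (1.7321, -1.0000, -4.0000)
after link 3: o_3 = (1.0311, -5.2141, -1.4019)
after link 4: o_4 = (-4.3439, -4.9976, -3.6519)

-4.344 -4.998 -3.652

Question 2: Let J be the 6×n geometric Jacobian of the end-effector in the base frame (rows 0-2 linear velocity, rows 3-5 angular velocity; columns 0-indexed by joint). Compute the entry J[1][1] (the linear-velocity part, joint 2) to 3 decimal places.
axis z_1 = (0.8660,-0.5000,0.0000); lever o_n−o_1 = (-4.3439,-4.9976,-4.6519)
cross product → J_v[:, 1] = (2.3260,4.0287,-6.5000)
J_ω[:, 1] = z_1
entry J[1][1] = 4.0287

4.029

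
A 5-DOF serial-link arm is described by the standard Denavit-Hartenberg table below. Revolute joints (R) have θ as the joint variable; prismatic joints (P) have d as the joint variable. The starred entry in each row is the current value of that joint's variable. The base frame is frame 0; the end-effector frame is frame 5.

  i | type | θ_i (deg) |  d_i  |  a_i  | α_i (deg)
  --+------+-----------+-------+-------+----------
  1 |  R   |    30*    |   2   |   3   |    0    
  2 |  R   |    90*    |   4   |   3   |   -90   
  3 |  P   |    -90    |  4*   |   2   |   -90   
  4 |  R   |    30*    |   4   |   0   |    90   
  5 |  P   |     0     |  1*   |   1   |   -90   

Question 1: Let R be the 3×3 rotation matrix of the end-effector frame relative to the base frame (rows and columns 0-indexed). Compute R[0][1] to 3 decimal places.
0.750

End-effector y-axis (col 1 of R) = (0.7500,0.4330,-0.5000)
R[0][1] = 0.7500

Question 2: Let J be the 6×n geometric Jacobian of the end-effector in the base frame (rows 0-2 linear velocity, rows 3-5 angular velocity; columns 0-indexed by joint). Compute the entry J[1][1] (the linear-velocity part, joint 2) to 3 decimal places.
axis z_1 = (0.0000,0.0000,1.0000); lever o_n−o_1 = (-7.2811,3.8792,7.3660)
cross product → J_v[:, 1] = (-3.8792,-7.2811,0.0000)
J_ω[:, 1] = z_1
entry J[1][1] = -7.2811

-7.281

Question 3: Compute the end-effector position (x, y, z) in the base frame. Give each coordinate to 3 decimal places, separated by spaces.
-4.683 5.379 9.366

after link 1: o_1 = (2.5981, 1.5000, 2.0000)
after link 2: o_2 = (1.0981, 4.0981, 6.0000)
after link 3: o_3 = (-2.3660, 2.0981, 8.0000)
after link 4: o_4 = (-4.3660, 5.5622, 8.0000)
after link 5: o_5 = (-4.6830, 5.3792, 9.3660)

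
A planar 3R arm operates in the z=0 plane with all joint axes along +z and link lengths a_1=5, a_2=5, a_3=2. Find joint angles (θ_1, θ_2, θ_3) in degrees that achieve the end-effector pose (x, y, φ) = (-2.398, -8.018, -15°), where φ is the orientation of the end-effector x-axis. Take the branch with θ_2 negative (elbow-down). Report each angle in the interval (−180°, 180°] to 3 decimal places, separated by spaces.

-89.999 -59.996 134.995

wrist centre = target − a_3·(cos φ, sin φ) = (-4.3299, -7.5004)
cos θ_2 = (75.0030−5²−5²)/(2·5·5) = 0.5001; θ_2 = -59.9960° (elbow-down)
β = atan2(-7.5004,-4.3299) = -119.9972°; ψ = atan2(-4.3300,7.5003) = -29.9980°
θ_1 = β − ψ = -89.9992°
θ_3 = φ − θ_1 − θ_2 = 134.9952° (wrapped to (-180°,180°])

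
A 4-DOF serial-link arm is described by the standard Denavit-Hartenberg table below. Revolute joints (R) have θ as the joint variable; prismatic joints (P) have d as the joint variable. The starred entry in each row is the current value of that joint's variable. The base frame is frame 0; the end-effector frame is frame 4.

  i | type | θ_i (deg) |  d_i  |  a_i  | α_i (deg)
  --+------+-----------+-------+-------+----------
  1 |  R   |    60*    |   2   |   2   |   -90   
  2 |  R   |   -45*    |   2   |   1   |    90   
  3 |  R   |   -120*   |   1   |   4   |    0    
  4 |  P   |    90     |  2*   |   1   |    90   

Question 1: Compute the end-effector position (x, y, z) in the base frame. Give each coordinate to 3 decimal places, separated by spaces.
1.593 -1.169 4.027

after link 1: o_1 = (1.0000, 1.7321, 2.0000)
after link 2: o_2 = (-0.3785, 3.3444, 2.7071)
after link 3: o_3 = (1.5608, -0.2247, 2.0000)
after link 4: o_4 = (1.5929, -1.1692, 4.0266)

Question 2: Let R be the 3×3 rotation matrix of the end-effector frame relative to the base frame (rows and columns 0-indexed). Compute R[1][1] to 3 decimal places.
End-effector y-axis (col 1 of R) = (-0.3536,-0.6124,0.7071)
R[1][1] = -0.6124

-0.612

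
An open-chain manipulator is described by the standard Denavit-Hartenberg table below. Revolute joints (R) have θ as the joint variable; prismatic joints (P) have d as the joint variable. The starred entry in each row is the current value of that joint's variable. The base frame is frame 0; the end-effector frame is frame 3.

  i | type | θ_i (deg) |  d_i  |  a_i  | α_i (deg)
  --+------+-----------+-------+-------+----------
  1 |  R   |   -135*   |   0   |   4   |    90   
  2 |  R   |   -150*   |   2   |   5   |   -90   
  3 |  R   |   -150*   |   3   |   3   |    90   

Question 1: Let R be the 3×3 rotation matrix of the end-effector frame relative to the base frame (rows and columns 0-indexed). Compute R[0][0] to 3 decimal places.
-0.884

End-effector x-axis (col 0 of R) = (-0.8839,-0.1768,0.4330)
R[0][0] = -0.8839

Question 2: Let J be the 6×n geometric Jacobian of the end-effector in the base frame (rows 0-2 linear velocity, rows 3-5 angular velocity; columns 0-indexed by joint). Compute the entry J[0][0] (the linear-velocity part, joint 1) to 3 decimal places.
axis z_0 = ẑ; lever o_n−o_0 = (-4.8931,0.0567,-3.7990)
cross product → J_v[:, 0] = (-0.0567,-4.8931,0.0000)
J_ω[:, 0] = z_0
entry J[0][0] = -0.0567

-0.057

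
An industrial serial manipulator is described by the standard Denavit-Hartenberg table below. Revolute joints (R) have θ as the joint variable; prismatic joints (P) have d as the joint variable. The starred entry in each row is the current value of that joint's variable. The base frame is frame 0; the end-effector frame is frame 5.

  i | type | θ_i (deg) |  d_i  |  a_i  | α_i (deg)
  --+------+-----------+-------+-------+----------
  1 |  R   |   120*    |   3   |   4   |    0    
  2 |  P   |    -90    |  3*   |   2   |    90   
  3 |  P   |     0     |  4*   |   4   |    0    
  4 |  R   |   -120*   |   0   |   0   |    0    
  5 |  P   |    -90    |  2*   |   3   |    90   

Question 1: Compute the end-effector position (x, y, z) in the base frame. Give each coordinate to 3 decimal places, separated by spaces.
after link 1: o_1 = (-2.0000, 3.4641, 3.0000)
after link 2: o_2 = (-0.2679, 4.4641, 6.0000)
after link 3: o_3 = (5.1962, 3.0000, 6.0000)
after link 4: o_4 = (5.1962, 3.0000, 6.0000)
after link 5: o_5 = (3.9462, -0.0311, 7.5000)

3.946 -0.031 7.500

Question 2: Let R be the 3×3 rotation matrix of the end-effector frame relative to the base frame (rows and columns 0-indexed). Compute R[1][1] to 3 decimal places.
End-effector y-axis (col 1 of R) = (0.5000,-0.8660,0.0000)
R[1][1] = -0.8660

-0.866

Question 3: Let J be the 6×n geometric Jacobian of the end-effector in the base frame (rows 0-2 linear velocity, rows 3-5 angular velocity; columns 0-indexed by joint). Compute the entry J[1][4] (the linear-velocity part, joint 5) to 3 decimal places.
prismatic axis z_4 = (0.5000,-0.8660,0.0000)
J_v[:, 4] = z_4; J_ω[:, 4] = (0,0,0)
entry J[1][4] = -0.8660

-0.866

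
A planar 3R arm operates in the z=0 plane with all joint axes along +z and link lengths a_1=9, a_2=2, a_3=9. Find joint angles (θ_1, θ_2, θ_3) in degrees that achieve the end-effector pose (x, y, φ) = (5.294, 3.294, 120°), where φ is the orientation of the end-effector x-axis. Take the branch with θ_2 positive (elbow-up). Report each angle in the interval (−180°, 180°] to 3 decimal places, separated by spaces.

wrist centre = target − a_3·(cos φ, sin φ) = (9.7940, -4.5002)
cos θ_2 = (116.1745−9²−2²)/(2·9·2) = 0.8660; θ_2 = 30.0077° (elbow-up)
β = atan2(-4.5002,9.7940) = -24.6782°; ψ = atan2(1.0002,10.7319) = 5.3247°
θ_1 = β − ψ = -30.0029°
θ_3 = φ − θ_1 − θ_2 = 119.9952° (wrapped to (-180°,180°])

-30.003 30.008 119.995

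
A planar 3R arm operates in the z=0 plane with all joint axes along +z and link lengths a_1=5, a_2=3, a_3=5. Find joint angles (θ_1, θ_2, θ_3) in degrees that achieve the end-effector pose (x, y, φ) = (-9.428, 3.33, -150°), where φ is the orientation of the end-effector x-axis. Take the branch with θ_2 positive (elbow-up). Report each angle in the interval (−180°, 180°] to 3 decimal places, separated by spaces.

wrist centre = target − a_3·(cos φ, sin φ) = (-5.0979, 5.8300)
cos θ_2 = (59.9772−5²−3²)/(2·5·3) = 0.8659; θ_2 = 30.0136° (elbow-up)
β = atan2(5.8300,-5.0979) = 131.1671°; ψ = atan2(1.5006,7.5977) = 11.1726°
θ_1 = β − ψ = 119.9945°
θ_3 = φ − θ_1 − θ_2 = 59.9919° (wrapped to (-180°,180°])

119.995 30.014 59.992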